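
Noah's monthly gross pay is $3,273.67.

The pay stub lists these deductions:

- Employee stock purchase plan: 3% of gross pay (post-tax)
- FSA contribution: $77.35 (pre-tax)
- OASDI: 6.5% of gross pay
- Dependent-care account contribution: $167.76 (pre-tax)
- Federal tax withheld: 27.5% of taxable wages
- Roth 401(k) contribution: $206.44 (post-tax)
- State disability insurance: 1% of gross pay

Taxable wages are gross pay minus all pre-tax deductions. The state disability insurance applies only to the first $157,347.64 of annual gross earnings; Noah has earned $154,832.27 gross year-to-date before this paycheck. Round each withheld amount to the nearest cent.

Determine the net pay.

$1,653.12

Dependent-care account contribution: $167.76
FSA contribution: $77.35
Pre-tax total = $167.76 + $77.35 = $245.11
Taxable wages = $3,273.67 − $245.11 = $3,028.56
Federal tax withheld: $3,028.56 × 0.275 = $832.85
OASDI: $3,273.67 × 0.065 = $212.79
State disability insurance: only $157,347.64 − $154,832.27 = $2,515.37 of this check is subject → $2,515.37 × 0.01 = $25.15
Roth 401(k) contribution: $206.44
Employee stock purchase plan: $3,273.67 × 0.03 = $98.21
Total deductions = $167.76 + $77.35 + $832.85 + $212.79 + $25.15 + $206.44 + $98.21 = $1,620.55
Net pay = $3,273.67 − $1,620.55 = $1,653.12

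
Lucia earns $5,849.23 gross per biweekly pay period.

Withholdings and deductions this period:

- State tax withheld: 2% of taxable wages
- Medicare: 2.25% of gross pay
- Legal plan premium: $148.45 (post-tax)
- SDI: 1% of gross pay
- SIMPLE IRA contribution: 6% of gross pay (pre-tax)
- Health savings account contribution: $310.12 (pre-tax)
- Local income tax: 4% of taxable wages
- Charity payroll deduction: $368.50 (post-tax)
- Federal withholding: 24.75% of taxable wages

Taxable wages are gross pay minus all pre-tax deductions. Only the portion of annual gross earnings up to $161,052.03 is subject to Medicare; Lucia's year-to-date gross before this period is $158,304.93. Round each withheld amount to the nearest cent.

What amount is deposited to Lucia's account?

SIMPLE IRA contribution: $5,849.23 × 0.06 = $350.95
Health savings account contribution: $310.12
Pre-tax total = $350.95 + $310.12 = $661.07
Taxable wages = $5,849.23 − $661.07 = $5,188.16
Local income tax: $5,188.16 × 0.04 = $207.53
State tax withheld: $5,188.16 × 0.02 = $103.76
Federal withholding: $5,188.16 × 0.2475 = $1,284.07
Medicare: only $161,052.03 − $158,304.93 = $2,747.10 of this check is subject → $2,747.10 × 0.0225 = $61.81
SDI: $5,849.23 × 0.01 = $58.49
Legal plan premium: $148.45
Charity payroll deduction: $368.50
Total deductions = $350.95 + $310.12 + $207.53 + $103.76 + $1,284.07 + $61.81 + $58.49 + $148.45 + $368.50 = $2,893.68
Net pay = $5,849.23 − $2,893.68 = $2,955.55

$2,955.55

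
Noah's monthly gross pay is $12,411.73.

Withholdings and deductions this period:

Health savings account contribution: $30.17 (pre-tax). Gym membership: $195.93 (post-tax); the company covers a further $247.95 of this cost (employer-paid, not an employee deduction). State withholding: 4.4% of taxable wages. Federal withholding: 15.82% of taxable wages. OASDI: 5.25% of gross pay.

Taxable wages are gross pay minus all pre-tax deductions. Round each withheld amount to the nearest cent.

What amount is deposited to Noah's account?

Health savings account contribution: $30.17
Taxable wages = $12,411.73 − $30.17 = $12,381.56
Federal withholding: $12,381.56 × 0.1582 = $1,958.76
State withholding: $12,381.56 × 0.044 = $544.79
OASDI: $12,411.73 × 0.0525 = $651.62
Gym membership: $195.93
(Employer's $247.95 toward gym membership is not withheld from the employee.)
Total deductions = $30.17 + $1,958.76 + $544.79 + $651.62 + $195.93 = $3,381.27
Net pay = $12,411.73 − $3,381.27 = $9,030.46

$9,030.46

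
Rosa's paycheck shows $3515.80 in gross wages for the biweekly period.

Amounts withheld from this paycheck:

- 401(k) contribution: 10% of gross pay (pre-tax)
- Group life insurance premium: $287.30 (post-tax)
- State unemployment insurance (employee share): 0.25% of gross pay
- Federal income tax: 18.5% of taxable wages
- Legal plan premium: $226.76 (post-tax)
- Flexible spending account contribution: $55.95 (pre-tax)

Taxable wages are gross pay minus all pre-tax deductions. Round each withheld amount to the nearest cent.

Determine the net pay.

401(k) contribution: $3515.80 × 0.1 = $351.58
Flexible spending account contribution: $55.95
Pre-tax total = $351.58 + $55.95 = $407.53
Taxable wages = $3515.80 − $407.53 = $3108.27
Federal income tax: $3108.27 × 0.185 = $575.03
State unemployment insurance (employee share): $3515.80 × 0.0025 = $8.79
Legal plan premium: $226.76
Group life insurance premium: $287.30
Total deductions = $351.58 + $55.95 + $575.03 + $8.79 + $226.76 + $287.30 = $1505.41
Net pay = $3515.80 − $1505.41 = $2010.39

$2010.39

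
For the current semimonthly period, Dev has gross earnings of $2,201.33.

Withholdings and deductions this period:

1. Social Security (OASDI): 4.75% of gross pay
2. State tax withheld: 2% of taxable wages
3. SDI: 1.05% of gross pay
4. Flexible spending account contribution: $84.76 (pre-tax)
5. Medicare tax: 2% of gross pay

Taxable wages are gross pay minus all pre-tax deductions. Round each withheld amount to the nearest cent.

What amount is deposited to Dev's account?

$1,902.54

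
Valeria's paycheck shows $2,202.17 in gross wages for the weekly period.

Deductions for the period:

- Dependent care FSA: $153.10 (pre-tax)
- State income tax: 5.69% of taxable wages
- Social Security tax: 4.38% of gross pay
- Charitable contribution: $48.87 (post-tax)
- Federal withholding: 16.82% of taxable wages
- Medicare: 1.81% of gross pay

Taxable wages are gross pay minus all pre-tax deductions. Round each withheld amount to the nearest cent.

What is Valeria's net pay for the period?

$1,402.64

Dependent care FSA: $153.10
Taxable wages = $2,202.17 − $153.10 = $2,049.07
Federal withholding: $2,049.07 × 0.1682 = $344.65
State income tax: $2,049.07 × 0.0569 = $116.59
Medicare: $2,202.17 × 0.0181 = $39.86
Social Security tax: $2,202.17 × 0.0438 = $96.46
Charitable contribution: $48.87
Total deductions = $153.10 + $344.65 + $116.59 + $39.86 + $96.46 + $48.87 = $799.53
Net pay = $2,202.17 − $799.53 = $1,402.64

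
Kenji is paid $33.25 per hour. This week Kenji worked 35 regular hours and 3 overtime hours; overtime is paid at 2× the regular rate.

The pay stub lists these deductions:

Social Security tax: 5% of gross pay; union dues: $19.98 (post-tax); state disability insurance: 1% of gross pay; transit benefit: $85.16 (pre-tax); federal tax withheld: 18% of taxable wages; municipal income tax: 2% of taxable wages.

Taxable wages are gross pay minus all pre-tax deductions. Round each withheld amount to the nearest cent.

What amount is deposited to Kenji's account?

$920.70

Regular pay: 35 × $33.25 = $1,163.75
Overtime pay: 3 × $33.25 × 2 = $199.50
Gross pay = $1,163.75 + $199.50 = $1,363.25
Transit benefit: $85.16
Taxable wages = $1,363.25 − $85.16 = $1,278.09
Federal tax withheld: $1,278.09 × 0.18 = $230.06
Municipal income tax: $1,278.09 × 0.02 = $25.56
Social Security tax: $1,363.25 × 0.05 = $68.16
State disability insurance: $1,363.25 × 0.01 = $13.63
Union dues: $19.98
Total deductions = $85.16 + $230.06 + $25.56 + $68.16 + $13.63 + $19.98 = $442.55
Net pay = $1,363.25 − $442.55 = $920.70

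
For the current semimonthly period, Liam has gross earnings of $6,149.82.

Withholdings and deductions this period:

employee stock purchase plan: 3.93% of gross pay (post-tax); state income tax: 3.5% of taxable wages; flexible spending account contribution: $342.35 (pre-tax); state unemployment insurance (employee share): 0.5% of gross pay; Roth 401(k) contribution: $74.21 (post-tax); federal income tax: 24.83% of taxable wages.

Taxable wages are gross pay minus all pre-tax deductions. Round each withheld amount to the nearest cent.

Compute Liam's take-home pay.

Flexible spending account contribution: $342.35
Taxable wages = $6,149.82 − $342.35 = $5,807.47
Federal income tax: $5,807.47 × 0.2483 = $1,441.99
State income tax: $5,807.47 × 0.035 = $203.26
State unemployment insurance (employee share): $6,149.82 × 0.005 = $30.75
Roth 401(k) contribution: $74.21
Employee stock purchase plan: $6,149.82 × 0.0393 = $241.69
Total deductions = $342.35 + $1,441.99 + $203.26 + $30.75 + $74.21 + $241.69 = $2,334.25
Net pay = $6,149.82 − $2,334.25 = $3,815.57

$3,815.57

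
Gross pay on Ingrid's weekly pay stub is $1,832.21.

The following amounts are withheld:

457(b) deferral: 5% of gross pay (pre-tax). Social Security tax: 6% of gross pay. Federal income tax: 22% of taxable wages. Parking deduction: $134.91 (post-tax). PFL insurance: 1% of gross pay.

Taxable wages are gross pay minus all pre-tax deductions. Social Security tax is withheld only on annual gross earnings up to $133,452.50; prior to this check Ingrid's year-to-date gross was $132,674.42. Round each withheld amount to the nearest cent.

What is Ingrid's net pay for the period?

457(b) deferral: $1,832.21 × 0.05 = $91.61
Taxable wages = $1,832.21 − $91.61 = $1,740.60
Federal income tax: $1,740.60 × 0.22 = $382.93
Social Security tax: only $133,452.50 − $132,674.42 = $778.08 of this check is subject → $778.08 × 0.06 = $46.68
PFL insurance: $1,832.21 × 0.01 = $18.32
Parking deduction: $134.91
Total deductions = $91.61 + $382.93 + $46.68 + $18.32 + $134.91 = $674.45
Net pay = $1,832.21 − $674.45 = $1,157.76

$1,157.76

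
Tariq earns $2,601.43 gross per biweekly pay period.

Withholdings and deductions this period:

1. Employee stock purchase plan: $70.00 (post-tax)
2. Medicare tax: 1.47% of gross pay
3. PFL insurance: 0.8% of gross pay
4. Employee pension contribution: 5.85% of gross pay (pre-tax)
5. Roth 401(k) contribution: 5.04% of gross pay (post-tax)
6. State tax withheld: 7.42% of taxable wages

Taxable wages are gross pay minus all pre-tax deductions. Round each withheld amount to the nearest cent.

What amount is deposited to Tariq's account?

$2,007.36

Employee pension contribution: $2,601.43 × 0.0585 = $152.18
Taxable wages = $2,601.43 − $152.18 = $2,449.25
State tax withheld: $2,449.25 × 0.0742 = $181.73
PFL insurance: $2,601.43 × 0.008 = $20.81
Medicare tax: $2,601.43 × 0.0147 = $38.24
Roth 401(k) contribution: $2,601.43 × 0.0504 = $131.11
Employee stock purchase plan: $70.00
Total deductions = $152.18 + $181.73 + $20.81 + $38.24 + $131.11 + $70.00 = $594.07
Net pay = $2,601.43 − $594.07 = $2,007.36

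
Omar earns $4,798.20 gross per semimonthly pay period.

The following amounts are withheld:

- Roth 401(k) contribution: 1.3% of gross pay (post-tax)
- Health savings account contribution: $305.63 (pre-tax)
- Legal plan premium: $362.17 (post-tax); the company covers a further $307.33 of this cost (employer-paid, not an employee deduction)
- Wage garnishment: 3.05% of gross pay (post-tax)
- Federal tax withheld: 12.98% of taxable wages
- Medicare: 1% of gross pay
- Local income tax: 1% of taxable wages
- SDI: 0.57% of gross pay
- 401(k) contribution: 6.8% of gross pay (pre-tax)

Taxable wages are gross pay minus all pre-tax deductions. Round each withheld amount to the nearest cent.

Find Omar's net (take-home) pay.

$2,937.62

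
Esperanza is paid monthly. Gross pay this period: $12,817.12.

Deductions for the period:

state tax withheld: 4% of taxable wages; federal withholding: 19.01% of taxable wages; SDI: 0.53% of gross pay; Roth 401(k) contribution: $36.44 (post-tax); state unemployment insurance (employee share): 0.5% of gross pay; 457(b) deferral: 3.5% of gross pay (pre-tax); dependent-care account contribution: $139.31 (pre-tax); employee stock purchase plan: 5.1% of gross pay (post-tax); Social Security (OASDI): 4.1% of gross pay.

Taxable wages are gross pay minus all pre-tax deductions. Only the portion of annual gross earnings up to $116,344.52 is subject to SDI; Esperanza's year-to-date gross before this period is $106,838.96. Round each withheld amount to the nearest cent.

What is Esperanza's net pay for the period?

457(b) deferral: $12,817.12 × 0.035 = $448.60
Dependent-care account contribution: $139.31
Pre-tax total = $448.60 + $139.31 = $587.91
Taxable wages = $12,817.12 − $587.91 = $12,229.21
State tax withheld: $12,229.21 × 0.04 = $489.17
Federal withholding: $12,229.21 × 0.1901 = $2,324.77
SDI: only $116,344.52 − $106,838.96 = $9,505.56 of this check is subject → $9,505.56 × 0.0053 = $50.38
Social Security (OASDI): $12,817.12 × 0.041 = $525.50
State unemployment insurance (employee share): $12,817.12 × 0.005 = $64.09
Employee stock purchase plan: $12,817.12 × 0.051 = $653.67
Roth 401(k) contribution: $36.44
Total deductions = $448.60 + $139.31 + $489.17 + $2,324.77 + $50.38 + $525.50 + $64.09 + $653.67 + $36.44 = $4,731.93
Net pay = $12,817.12 − $4,731.93 = $8,085.19

$8,085.19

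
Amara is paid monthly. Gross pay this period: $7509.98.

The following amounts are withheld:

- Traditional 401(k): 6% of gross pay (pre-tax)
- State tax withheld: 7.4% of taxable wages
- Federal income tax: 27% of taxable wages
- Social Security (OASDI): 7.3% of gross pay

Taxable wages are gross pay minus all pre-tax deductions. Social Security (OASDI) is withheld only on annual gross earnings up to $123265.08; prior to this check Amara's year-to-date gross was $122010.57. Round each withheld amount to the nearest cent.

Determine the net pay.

Traditional 401(k): $7509.98 × 0.06 = $450.60
Taxable wages = $7509.98 − $450.60 = $7059.38
State tax withheld: $7059.38 × 0.074 = $522.39
Federal income tax: $7059.38 × 0.27 = $1906.03
Social Security (OASDI): only $123265.08 − $122010.57 = $1254.51 of this check is subject → $1254.51 × 0.073 = $91.58
Total deductions = $450.60 + $522.39 + $1906.03 + $91.58 = $2970.60
Net pay = $7509.98 − $2970.60 = $4539.38

$4539.38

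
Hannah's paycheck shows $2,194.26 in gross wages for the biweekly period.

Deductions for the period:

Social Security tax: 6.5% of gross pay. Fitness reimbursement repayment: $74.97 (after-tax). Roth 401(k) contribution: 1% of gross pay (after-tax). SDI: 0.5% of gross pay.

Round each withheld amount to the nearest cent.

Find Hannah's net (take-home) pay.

$1,943.75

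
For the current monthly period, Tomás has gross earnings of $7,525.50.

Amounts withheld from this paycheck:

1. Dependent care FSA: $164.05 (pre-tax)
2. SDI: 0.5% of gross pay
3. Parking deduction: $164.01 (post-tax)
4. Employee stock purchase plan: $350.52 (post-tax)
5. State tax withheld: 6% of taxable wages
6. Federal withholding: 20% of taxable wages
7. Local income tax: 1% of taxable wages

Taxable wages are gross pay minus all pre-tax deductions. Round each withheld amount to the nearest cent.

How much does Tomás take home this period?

Dependent care FSA: $164.05
Taxable wages = $7,525.50 − $164.05 = $7,361.45
State tax withheld: $7,361.45 × 0.06 = $441.69
Local income tax: $7,361.45 × 0.01 = $73.61
Federal withholding: $7,361.45 × 0.2 = $1,472.29
SDI: $7,525.50 × 0.005 = $37.63
Employee stock purchase plan: $350.52
Parking deduction: $164.01
Total deductions = $164.05 + $441.69 + $73.61 + $1,472.29 + $37.63 + $350.52 + $164.01 = $2,703.80
Net pay = $7,525.50 − $2,703.80 = $4,821.70

$4,821.70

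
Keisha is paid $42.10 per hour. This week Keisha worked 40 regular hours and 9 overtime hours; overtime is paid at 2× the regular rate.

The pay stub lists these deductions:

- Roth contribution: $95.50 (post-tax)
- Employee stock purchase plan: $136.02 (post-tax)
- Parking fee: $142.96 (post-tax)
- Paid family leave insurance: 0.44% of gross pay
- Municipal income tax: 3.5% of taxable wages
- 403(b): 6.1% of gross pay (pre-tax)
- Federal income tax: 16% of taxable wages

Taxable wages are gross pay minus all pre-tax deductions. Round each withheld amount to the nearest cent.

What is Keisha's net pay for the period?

Regular pay: 40 × $42.10 = $1684.00
Overtime pay: 9 × $42.10 × 2 = $757.80
Gross pay = $1684.00 + $757.80 = $2441.80
403(b): $2441.80 × 0.061 = $148.95
Taxable wages = $2441.80 − $148.95 = $2292.85
Federal income tax: $2292.85 × 0.16 = $366.86
Municipal income tax: $2292.85 × 0.035 = $80.25
Paid family leave insurance: $2441.80 × 0.0044 = $10.74
Roth contribution: $95.50
Parking fee: $142.96
Employee stock purchase plan: $136.02
Total deductions = $148.95 + $366.86 + $80.25 + $10.74 + $95.50 + $142.96 + $136.02 = $981.28
Net pay = $2441.80 − $981.28 = $1460.52

$1460.52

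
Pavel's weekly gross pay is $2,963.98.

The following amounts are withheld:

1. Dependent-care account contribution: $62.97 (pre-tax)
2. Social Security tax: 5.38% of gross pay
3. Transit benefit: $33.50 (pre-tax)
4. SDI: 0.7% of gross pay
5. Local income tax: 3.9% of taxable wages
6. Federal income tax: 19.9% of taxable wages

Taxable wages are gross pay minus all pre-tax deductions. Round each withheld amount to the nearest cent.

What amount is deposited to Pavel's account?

Dependent-care account contribution: $62.97
Transit benefit: $33.50
Pre-tax total = $62.97 + $33.50 = $96.47
Taxable wages = $2,963.98 − $96.47 = $2,867.51
Local income tax: $2,867.51 × 0.039 = $111.83
Federal income tax: $2,867.51 × 0.199 = $570.63
SDI: $2,963.98 × 0.007 = $20.75
Social Security tax: $2,963.98 × 0.0538 = $159.46
Total deductions = $62.97 + $33.50 + $111.83 + $570.63 + $20.75 + $159.46 = $959.14
Net pay = $2,963.98 − $959.14 = $2,004.84

$2,004.84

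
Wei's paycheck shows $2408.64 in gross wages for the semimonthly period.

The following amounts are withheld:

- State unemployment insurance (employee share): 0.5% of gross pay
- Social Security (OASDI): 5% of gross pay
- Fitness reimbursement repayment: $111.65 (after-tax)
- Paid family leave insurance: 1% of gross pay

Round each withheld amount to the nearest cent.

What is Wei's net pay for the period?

$2140.43

Paid family leave insurance: $2408.64 × 0.01 = $24.09
Social Security (OASDI): $2408.64 × 0.05 = $120.43
State unemployment insurance (employee share): $2408.64 × 0.005 = $12.04
Fitness reimbursement repayment: $111.65
Total deductions = $24.09 + $120.43 + $12.04 + $111.65 = $268.21
Net pay = $2408.64 − $268.21 = $2140.43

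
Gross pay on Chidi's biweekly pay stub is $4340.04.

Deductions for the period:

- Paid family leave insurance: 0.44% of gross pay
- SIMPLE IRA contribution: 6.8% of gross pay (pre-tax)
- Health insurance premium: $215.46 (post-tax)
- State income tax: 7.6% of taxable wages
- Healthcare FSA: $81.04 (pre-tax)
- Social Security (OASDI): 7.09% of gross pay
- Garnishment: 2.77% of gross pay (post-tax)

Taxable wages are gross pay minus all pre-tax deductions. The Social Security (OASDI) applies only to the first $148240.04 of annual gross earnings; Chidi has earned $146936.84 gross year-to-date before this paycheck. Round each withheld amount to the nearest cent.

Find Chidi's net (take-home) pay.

$3215.45

SIMPLE IRA contribution: $4340.04 × 0.068 = $295.12
Healthcare FSA: $81.04
Pre-tax total = $295.12 + $81.04 = $376.16
Taxable wages = $4340.04 − $376.16 = $3963.88
State income tax: $3963.88 × 0.076 = $301.25
Paid family leave insurance: $4340.04 × 0.0044 = $19.10
Social Security (OASDI): only $148240.04 − $146936.84 = $1303.20 of this check is subject → $1303.20 × 0.0709 = $92.40
Garnishment: $4340.04 × 0.0277 = $120.22
Health insurance premium: $215.46
Total deductions = $295.12 + $81.04 + $301.25 + $19.10 + $92.40 + $120.22 + $215.46 = $1124.59
Net pay = $4340.04 − $1124.59 = $3215.45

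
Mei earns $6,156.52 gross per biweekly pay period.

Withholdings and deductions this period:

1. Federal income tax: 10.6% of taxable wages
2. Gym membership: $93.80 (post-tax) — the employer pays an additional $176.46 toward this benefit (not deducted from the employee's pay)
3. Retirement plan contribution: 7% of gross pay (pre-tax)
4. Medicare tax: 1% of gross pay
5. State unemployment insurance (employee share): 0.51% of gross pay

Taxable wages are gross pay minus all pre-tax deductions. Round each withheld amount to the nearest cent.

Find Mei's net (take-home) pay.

Retirement plan contribution: $6,156.52 × 0.07 = $430.96
Taxable wages = $6,156.52 − $430.96 = $5,725.56
Federal income tax: $5,725.56 × 0.106 = $606.91
State unemployment insurance (employee share): $6,156.52 × 0.0051 = $31.40
Medicare tax: $6,156.52 × 0.01 = $61.57
Gym membership: $93.80
(Employer's $176.46 toward gym membership is not withheld from the employee.)
Total deductions = $430.96 + $606.91 + $31.40 + $61.57 + $93.80 = $1,224.64
Net pay = $6,156.52 − $1,224.64 = $4,931.88

$4,931.88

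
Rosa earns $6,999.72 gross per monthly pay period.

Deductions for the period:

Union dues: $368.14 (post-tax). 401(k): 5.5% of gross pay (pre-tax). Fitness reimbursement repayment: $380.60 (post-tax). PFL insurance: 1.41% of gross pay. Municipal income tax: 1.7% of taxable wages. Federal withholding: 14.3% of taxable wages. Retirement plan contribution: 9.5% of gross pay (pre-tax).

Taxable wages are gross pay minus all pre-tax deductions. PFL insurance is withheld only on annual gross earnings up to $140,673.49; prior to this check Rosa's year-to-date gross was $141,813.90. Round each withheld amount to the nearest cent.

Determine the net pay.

401(k): $6,999.72 × 0.055 = $384.98
Retirement plan contribution: $6,999.72 × 0.095 = $664.97
Pre-tax total = $384.98 + $664.97 = $1,049.95
Taxable wages = $6,999.72 − $1,049.95 = $5,949.77
Municipal income tax: $5,949.77 × 0.017 = $101.15
Federal withholding: $5,949.77 × 0.143 = $850.82
PFL insurance: annual cap $140,673.49 already reached (YTD $141,813.90), so $0.00
Fitness reimbursement repayment: $380.60
Union dues: $368.14
Total deductions = $384.98 + $664.97 + $101.15 + $850.82 + $0.00 + $380.60 + $368.14 = $2,750.66
Net pay = $6,999.72 − $2,750.66 = $4,249.06

$4,249.06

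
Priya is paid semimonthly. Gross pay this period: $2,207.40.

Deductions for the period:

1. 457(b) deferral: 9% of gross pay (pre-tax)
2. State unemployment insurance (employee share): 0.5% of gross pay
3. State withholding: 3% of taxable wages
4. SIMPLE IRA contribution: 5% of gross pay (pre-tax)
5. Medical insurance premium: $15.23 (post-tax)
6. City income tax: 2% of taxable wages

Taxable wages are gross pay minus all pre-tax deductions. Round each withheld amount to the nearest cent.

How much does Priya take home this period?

457(b) deferral: $2,207.40 × 0.09 = $198.67
SIMPLE IRA contribution: $2,207.40 × 0.05 = $110.37
Pre-tax total = $198.67 + $110.37 = $309.04
Taxable wages = $2,207.40 − $309.04 = $1,898.36
City income tax: $1,898.36 × 0.02 = $37.97
State withholding: $1,898.36 × 0.03 = $56.95
State unemployment insurance (employee share): $2,207.40 × 0.005 = $11.04
Medical insurance premium: $15.23
Total deductions = $198.67 + $110.37 + $37.97 + $56.95 + $11.04 + $15.23 = $430.23
Net pay = $2,207.40 − $430.23 = $1,777.17

$1,777.17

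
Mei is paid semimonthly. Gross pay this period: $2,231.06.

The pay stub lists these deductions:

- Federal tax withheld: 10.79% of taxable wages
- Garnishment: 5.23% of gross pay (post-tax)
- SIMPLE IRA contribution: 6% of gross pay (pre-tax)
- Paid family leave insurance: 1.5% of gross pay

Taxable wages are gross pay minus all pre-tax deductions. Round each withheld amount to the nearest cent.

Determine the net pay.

$1,720.76

SIMPLE IRA contribution: $2,231.06 × 0.06 = $133.86
Taxable wages = $2,231.06 − $133.86 = $2,097.20
Federal tax withheld: $2,097.20 × 0.1079 = $226.29
Paid family leave insurance: $2,231.06 × 0.015 = $33.47
Garnishment: $2,231.06 × 0.0523 = $116.68
Total deductions = $133.86 + $226.29 + $33.47 + $116.68 = $510.30
Net pay = $2,231.06 − $510.30 = $1,720.76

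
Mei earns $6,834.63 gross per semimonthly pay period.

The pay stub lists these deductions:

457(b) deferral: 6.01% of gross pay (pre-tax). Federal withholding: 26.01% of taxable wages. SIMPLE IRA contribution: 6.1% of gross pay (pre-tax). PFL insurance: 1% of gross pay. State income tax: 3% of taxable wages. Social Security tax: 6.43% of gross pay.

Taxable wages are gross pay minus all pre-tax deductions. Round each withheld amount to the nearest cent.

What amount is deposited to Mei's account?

SIMPLE IRA contribution: $6,834.63 × 0.061 = $416.91
457(b) deferral: $6,834.63 × 0.0601 = $410.76
Pre-tax total = $416.91 + $410.76 = $827.67
Taxable wages = $6,834.63 − $827.67 = $6,006.96
Federal withholding: $6,006.96 × 0.2601 = $1,562.41
State income tax: $6,006.96 × 0.03 = $180.21
PFL insurance: $6,834.63 × 0.01 = $68.35
Social Security tax: $6,834.63 × 0.0643 = $439.47
Total deductions = $416.91 + $410.76 + $1,562.41 + $180.21 + $68.35 + $439.47 = $3,078.11
Net pay = $6,834.63 − $3,078.11 = $3,756.52

$3,756.52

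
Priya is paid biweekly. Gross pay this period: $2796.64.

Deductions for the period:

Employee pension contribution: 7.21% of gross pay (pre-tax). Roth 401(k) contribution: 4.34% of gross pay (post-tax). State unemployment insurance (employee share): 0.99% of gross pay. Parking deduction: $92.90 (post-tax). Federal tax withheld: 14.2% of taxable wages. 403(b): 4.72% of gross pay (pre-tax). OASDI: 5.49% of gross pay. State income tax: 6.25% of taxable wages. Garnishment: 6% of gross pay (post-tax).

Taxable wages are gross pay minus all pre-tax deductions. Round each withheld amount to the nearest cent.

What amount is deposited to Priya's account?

$1396.01

403(b): $2796.64 × 0.0472 = $132.00
Employee pension contribution: $2796.64 × 0.0721 = $201.64
Pre-tax total = $132.00 + $201.64 = $333.64
Taxable wages = $2796.64 − $333.64 = $2463.00
Federal tax withheld: $2463.00 × 0.142 = $349.75
State income tax: $2463.00 × 0.0625 = $153.94
OASDI: $2796.64 × 0.0549 = $153.54
State unemployment insurance (employee share): $2796.64 × 0.0099 = $27.69
Roth 401(k) contribution: $2796.64 × 0.0434 = $121.37
Parking deduction: $92.90
Garnishment: $2796.64 × 0.06 = $167.80
Total deductions = $132.00 + $201.64 + $349.75 + $153.94 + $153.54 + $27.69 + $121.37 + $92.90 + $167.80 = $1400.63
Net pay = $2796.64 − $1400.63 = $1396.01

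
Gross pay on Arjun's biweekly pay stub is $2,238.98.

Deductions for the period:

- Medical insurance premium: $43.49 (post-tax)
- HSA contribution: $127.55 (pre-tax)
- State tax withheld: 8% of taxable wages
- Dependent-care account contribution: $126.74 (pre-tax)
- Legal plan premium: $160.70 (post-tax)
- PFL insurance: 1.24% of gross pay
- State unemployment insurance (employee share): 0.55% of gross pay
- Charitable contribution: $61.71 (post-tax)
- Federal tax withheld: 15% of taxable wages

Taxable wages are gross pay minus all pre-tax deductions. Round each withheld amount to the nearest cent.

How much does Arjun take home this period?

HSA contribution: $127.55
Dependent-care account contribution: $126.74
Pre-tax total = $127.55 + $126.74 = $254.29
Taxable wages = $2,238.98 − $254.29 = $1,984.69
Federal tax withheld: $1,984.69 × 0.15 = $297.70
State tax withheld: $1,984.69 × 0.08 = $158.78
PFL insurance: $2,238.98 × 0.0124 = $27.76
State unemployment insurance (employee share): $2,238.98 × 0.0055 = $12.31
Legal plan premium: $160.70
Charitable contribution: $61.71
Medical insurance premium: $43.49
Total deductions = $127.55 + $126.74 + $297.70 + $158.78 + $27.76 + $12.31 + $160.70 + $61.71 + $43.49 = $1,016.74
Net pay = $2,238.98 − $1,016.74 = $1,222.24

$1,222.24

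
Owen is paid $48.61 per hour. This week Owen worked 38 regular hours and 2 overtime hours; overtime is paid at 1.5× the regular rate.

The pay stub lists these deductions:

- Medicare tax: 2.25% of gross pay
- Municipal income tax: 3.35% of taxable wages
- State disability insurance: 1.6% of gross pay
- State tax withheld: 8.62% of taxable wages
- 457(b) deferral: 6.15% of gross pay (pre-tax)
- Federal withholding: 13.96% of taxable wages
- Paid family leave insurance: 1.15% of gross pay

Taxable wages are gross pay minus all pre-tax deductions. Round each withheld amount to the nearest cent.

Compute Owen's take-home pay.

$1,285.79

Regular pay: 38 × $48.61 = $1,847.18
Overtime pay: 2 × $48.61 × 1.5 = $145.83
Gross pay = $1,847.18 + $145.83 = $1,993.01
457(b) deferral: $1,993.01 × 0.0615 = $122.57
Taxable wages = $1,993.01 − $122.57 = $1,870.44
Federal withholding: $1,870.44 × 0.1396 = $261.11
State tax withheld: $1,870.44 × 0.0862 = $161.23
Municipal income tax: $1,870.44 × 0.0335 = $62.66
Paid family leave insurance: $1,993.01 × 0.0115 = $22.92
Medicare tax: $1,993.01 × 0.0225 = $44.84
State disability insurance: $1,993.01 × 0.016 = $31.89
Total deductions = $122.57 + $261.11 + $161.23 + $62.66 + $22.92 + $44.84 + $31.89 = $707.22
Net pay = $1,993.01 − $707.22 = $1,285.79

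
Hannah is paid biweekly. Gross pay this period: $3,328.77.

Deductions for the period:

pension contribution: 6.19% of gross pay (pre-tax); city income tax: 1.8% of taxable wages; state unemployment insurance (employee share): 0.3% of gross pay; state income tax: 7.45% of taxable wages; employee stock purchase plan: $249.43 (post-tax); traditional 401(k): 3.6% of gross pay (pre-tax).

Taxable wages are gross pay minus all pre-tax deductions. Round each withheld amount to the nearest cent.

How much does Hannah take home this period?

Pension contribution: $3,328.77 × 0.0619 = $206.05
Traditional 401(k): $3,328.77 × 0.036 = $119.84
Pre-tax total = $206.05 + $119.84 = $325.89
Taxable wages = $3,328.77 − $325.89 = $3,002.88
State income tax: $3,002.88 × 0.0745 = $223.71
City income tax: $3,002.88 × 0.018 = $54.05
State unemployment insurance (employee share): $3,328.77 × 0.003 = $9.99
Employee stock purchase plan: $249.43
Total deductions = $206.05 + $119.84 + $223.71 + $54.05 + $9.99 + $249.43 = $863.07
Net pay = $3,328.77 − $863.07 = $2,465.70

$2,465.70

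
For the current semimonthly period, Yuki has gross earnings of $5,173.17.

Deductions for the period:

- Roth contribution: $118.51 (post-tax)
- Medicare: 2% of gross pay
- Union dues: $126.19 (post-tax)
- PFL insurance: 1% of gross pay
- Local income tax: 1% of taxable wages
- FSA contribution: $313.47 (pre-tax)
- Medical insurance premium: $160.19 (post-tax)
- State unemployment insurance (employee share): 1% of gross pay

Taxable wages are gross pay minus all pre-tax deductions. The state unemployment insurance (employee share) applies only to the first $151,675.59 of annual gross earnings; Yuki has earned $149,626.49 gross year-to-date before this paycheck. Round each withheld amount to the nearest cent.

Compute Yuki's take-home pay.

$4,230.53

FSA contribution: $313.47
Taxable wages = $5,173.17 − $313.47 = $4,859.70
Local income tax: $4,859.70 × 0.01 = $48.60
State unemployment insurance (employee share): only $151,675.59 − $149,626.49 = $2,049.10 of this check is subject → $2,049.10 × 0.01 = $20.49
Medicare: $5,173.17 × 0.02 = $103.46
PFL insurance: $5,173.17 × 0.01 = $51.73
Medical insurance premium: $160.19
Union dues: $126.19
Roth contribution: $118.51
Total deductions = $313.47 + $48.60 + $20.49 + $103.46 + $51.73 + $160.19 + $126.19 + $118.51 = $942.64
Net pay = $5,173.17 − $942.64 = $4,230.53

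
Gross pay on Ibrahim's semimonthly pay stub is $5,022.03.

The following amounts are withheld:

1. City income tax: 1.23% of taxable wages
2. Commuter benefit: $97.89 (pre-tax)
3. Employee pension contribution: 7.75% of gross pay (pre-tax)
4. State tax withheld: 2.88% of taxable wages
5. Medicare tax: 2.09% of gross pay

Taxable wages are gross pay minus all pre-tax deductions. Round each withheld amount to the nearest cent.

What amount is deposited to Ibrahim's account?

Employee pension contribution: $5,022.03 × 0.0775 = $389.21
Commuter benefit: $97.89
Pre-tax total = $389.21 + $97.89 = $487.10
Taxable wages = $5,022.03 − $487.10 = $4,534.93
City income tax: $4,534.93 × 0.0123 = $55.78
State tax withheld: $4,534.93 × 0.0288 = $130.61
Medicare tax: $5,022.03 × 0.0209 = $104.96
Total deductions = $389.21 + $97.89 + $55.78 + $130.61 + $104.96 = $778.45
Net pay = $5,022.03 − $778.45 = $4,243.58

$4,243.58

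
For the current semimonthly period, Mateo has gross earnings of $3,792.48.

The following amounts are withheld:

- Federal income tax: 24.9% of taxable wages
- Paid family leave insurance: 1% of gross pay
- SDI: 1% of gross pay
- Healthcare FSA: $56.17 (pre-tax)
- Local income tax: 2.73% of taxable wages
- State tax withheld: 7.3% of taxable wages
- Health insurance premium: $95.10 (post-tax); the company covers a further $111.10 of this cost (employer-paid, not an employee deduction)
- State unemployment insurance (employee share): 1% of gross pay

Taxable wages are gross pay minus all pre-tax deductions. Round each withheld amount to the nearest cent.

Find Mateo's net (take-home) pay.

$2,222.36

Healthcare FSA: $56.17
Taxable wages = $3,792.48 − $56.17 = $3,736.31
Local income tax: $3,736.31 × 0.0273 = $102.00
State tax withheld: $3,736.31 × 0.073 = $272.75
Federal income tax: $3,736.31 × 0.249 = $930.34
Paid family leave insurance: $3,792.48 × 0.01 = $37.92
SDI: $3,792.48 × 0.01 = $37.92
State unemployment insurance (employee share): $3,792.48 × 0.01 = $37.92
Health insurance premium: $95.10
(Employer's $111.10 toward health insurance premium is not withheld from the employee.)
Total deductions = $56.17 + $102.00 + $272.75 + $930.34 + $37.92 + $37.92 + $37.92 + $95.10 = $1,570.12
Net pay = $3,792.48 − $1,570.12 = $2,222.36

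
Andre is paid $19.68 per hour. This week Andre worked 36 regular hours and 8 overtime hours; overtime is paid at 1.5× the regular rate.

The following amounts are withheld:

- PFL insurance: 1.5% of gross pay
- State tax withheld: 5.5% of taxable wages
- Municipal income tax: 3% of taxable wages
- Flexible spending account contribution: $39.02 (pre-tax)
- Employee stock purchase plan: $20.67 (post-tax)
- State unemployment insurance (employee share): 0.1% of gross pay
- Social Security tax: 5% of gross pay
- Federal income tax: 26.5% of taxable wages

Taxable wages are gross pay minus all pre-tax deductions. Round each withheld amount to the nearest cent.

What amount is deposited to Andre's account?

Regular pay: 36 × $19.68 = $708.48
Overtime pay: 8 × $19.68 × 1.5 = $236.16
Gross pay = $708.48 + $236.16 = $944.64
Flexible spending account contribution: $39.02
Taxable wages = $944.64 − $39.02 = $905.62
State tax withheld: $905.62 × 0.055 = $49.81
Federal income tax: $905.62 × 0.265 = $239.99
Municipal income tax: $905.62 × 0.03 = $27.17
PFL insurance: $944.64 × 0.015 = $14.17
Social Security tax: $944.64 × 0.05 = $47.23
State unemployment insurance (employee share): $944.64 × 0.001 = $0.94
Employee stock purchase plan: $20.67
Total deductions = $39.02 + $49.81 + $239.99 + $27.17 + $14.17 + $47.23 + $0.94 + $20.67 = $439.00
Net pay = $944.64 − $439.00 = $505.64

$505.64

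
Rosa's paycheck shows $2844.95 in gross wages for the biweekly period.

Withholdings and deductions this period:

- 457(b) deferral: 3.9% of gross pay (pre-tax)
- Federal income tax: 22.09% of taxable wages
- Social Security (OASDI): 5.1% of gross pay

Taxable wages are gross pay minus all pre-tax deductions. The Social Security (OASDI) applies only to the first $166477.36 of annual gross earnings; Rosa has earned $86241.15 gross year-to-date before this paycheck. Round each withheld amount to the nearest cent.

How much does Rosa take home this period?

$1984.97

457(b) deferral: $2844.95 × 0.039 = $110.95
Taxable wages = $2844.95 − $110.95 = $2734.00
Federal income tax: $2734.00 × 0.2209 = $603.94
Social Security (OASDI): cap not yet reached, full $2844.95 is subject → $2844.95 × 0.051 = $145.09
Total deductions = $110.95 + $603.94 + $145.09 = $859.98
Net pay = $2844.95 − $859.98 = $1984.97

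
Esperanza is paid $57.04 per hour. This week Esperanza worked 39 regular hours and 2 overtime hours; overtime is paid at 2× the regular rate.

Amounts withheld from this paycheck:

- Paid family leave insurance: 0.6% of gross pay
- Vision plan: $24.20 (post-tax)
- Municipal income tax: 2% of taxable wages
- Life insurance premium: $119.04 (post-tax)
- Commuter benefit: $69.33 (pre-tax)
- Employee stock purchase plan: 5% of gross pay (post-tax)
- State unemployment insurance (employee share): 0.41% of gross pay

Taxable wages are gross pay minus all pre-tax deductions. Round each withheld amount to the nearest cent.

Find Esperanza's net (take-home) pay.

$2,045.06

Regular pay: 39 × $57.04 = $2,224.56
Overtime pay: 2 × $57.04 × 2 = $228.16
Gross pay = $2,224.56 + $228.16 = $2,452.72
Commuter benefit: $69.33
Taxable wages = $2,452.72 − $69.33 = $2,383.39
Municipal income tax: $2,383.39 × 0.02 = $47.67
State unemployment insurance (employee share): $2,452.72 × 0.0041 = $10.06
Paid family leave insurance: $2,452.72 × 0.006 = $14.72
Employee stock purchase plan: $2,452.72 × 0.05 = $122.64
Vision plan: $24.20
Life insurance premium: $119.04
Total deductions = $69.33 + $47.67 + $10.06 + $14.72 + $122.64 + $24.20 + $119.04 = $407.66
Net pay = $2,452.72 − $407.66 = $2,045.06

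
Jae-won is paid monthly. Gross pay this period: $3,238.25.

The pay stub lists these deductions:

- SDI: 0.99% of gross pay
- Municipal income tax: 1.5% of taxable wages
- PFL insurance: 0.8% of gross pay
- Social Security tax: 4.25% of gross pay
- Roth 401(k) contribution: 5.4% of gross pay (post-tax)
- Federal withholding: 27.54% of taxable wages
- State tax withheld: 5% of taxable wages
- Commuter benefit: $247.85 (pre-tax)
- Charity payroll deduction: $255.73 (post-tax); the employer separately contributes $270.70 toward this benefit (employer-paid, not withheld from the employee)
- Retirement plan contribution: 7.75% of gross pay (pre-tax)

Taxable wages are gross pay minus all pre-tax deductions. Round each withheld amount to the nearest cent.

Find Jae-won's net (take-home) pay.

$1,180.74

Commuter benefit: $247.85
Retirement plan contribution: $3,238.25 × 0.0775 = $250.96
Pre-tax total = $247.85 + $250.96 = $498.81
Taxable wages = $3,238.25 − $498.81 = $2,739.44
Municipal income tax: $2,739.44 × 0.015 = $41.09
Federal withholding: $2,739.44 × 0.2754 = $754.44
State tax withheld: $2,739.44 × 0.05 = $136.97
SDI: $3,238.25 × 0.0099 = $32.06
Social Security tax: $3,238.25 × 0.0425 = $137.63
PFL insurance: $3,238.25 × 0.008 = $25.91
Charity payroll deduction: $255.73
Roth 401(k) contribution: $3,238.25 × 0.054 = $174.87
(Employer's $270.70 toward charity payroll deduction is not withheld from the employee.)
Total deductions = $247.85 + $250.96 + $41.09 + $754.44 + $136.97 + $32.06 + $137.63 + $25.91 + $255.73 + $174.87 = $2,057.51
Net pay = $3,238.25 − $2,057.51 = $1,180.74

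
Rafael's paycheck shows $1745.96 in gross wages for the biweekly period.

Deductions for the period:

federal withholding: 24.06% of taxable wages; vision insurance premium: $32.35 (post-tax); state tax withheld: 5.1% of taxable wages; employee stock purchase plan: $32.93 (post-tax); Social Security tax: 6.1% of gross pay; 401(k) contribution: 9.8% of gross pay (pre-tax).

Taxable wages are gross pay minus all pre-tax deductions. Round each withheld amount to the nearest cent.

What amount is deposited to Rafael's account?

$943.85

401(k) contribution: $1745.96 × 0.098 = $171.10
Taxable wages = $1745.96 − $171.10 = $1574.86
Federal withholding: $1574.86 × 0.2406 = $378.91
State tax withheld: $1574.86 × 0.051 = $80.32
Social Security tax: $1745.96 × 0.061 = $106.50
Vision insurance premium: $32.35
Employee stock purchase plan: $32.93
Total deductions = $171.10 + $378.91 + $80.32 + $106.50 + $32.35 + $32.93 = $802.11
Net pay = $1745.96 − $802.11 = $943.85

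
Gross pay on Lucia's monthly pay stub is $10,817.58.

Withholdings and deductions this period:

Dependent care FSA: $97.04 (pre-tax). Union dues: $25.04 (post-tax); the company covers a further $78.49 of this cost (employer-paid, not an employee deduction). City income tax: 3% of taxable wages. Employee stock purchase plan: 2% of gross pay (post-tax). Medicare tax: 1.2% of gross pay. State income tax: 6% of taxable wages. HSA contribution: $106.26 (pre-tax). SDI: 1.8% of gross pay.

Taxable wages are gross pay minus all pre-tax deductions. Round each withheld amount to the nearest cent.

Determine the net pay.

HSA contribution: $106.26
Dependent care FSA: $97.04
Pre-tax total = $106.26 + $97.04 = $203.30
Taxable wages = $10,817.58 − $203.30 = $10,614.28
State income tax: $10,614.28 × 0.06 = $636.86
City income tax: $10,614.28 × 0.03 = $318.43
Medicare tax: $10,817.58 × 0.012 = $129.81
SDI: $10,817.58 × 0.018 = $194.72
Employee stock purchase plan: $10,817.58 × 0.02 = $216.35
Union dues: $25.04
(Employer's $78.49 toward union dues is not withheld from the employee.)
Total deductions = $106.26 + $97.04 + $636.86 + $318.43 + $129.81 + $194.72 + $216.35 + $25.04 = $1,724.51
Net pay = $10,817.58 − $1,724.51 = $9,093.07

$9,093.07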